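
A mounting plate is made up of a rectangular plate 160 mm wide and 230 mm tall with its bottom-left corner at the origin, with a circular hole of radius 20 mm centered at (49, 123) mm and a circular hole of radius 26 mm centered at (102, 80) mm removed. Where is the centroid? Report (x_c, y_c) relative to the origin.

Part | A | x̄ᵢ | ȳᵢ | A·x̄ᵢ | A·ȳᵢ
plate | 36800.00 | 80.00 | 115.00 | 2944000.00 | 4232000.00
hole 1 | -1256.64 | 49.00 | 123.00 | -61575.22 | -154566.36
hole 2 | -2123.72 | 102.00 | 80.00 | -216619.10 | -169897.33
Σ | 33419.65 |  |  | 2665805.69 | 3907536.31
x_c = 2665805.69 / 33419.65 = 79.77 mm
y_c = 3907536.31 / 33419.65 = 116.92 mm

x_c = 79.77 mm, y_c = 116.92 mm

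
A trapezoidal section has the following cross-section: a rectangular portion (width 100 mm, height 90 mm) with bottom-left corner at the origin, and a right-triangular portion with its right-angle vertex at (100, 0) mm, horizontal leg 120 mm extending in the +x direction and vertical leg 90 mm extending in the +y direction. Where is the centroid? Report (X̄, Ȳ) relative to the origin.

X̄ = 83.75 mm, Ȳ = 39.38 mm

rectangular portion: A = 100 × 90 = 9000.00, centroid at (50.00, 45.00).
triangular portion: A = ½·120·90 = 5400.00, centroid at (140.00, 30.00).
ΣA = 14400.00 mm², ΣAX̄ = 1206000.00 mm³, ΣAȲ = 567000.00 mm³.
X̄ = 1206000.00/14400.00 = 83.75 mm; Ȳ = 567000.00/14400.00 = 39.38 mm.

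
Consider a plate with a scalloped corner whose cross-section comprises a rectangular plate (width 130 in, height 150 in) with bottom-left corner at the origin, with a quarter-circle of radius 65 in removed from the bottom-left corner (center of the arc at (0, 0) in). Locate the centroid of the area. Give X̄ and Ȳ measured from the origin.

X̄ = 72.67 in, Ȳ = 84.72 in

plate: A = 130 × 150 = 19500.00, centroid at (65.00, 75.00).
removed quarter-circle: A = −¼π·65² = -3318.31, centroid at (27.59, 27.59).
ΣA = 16181.69 in², ΣAX̄ = 1175958.33 in³, ΣAȲ = 1370958.33 in³.
X̄ = 1175958.33/16181.69 = 72.67 in; Ȳ = 1370958.33/16181.69 = 84.72 in.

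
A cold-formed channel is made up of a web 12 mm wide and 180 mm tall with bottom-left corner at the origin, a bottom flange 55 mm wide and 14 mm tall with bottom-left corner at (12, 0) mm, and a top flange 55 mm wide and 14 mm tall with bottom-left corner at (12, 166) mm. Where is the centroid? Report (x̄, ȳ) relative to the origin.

web: A = 12 × 180 = 2160.00, centroid at (6.00, 90.00).
bottom flange: A = 55 × 14 = 770.00, centroid at (39.50, 7.00).
top flange: A = 55 × 14 = 770.00, centroid at (39.50, 173.00).
ΣA = 3700.00 mm², ΣAx̄ = 73790.00 mm³, ΣAȳ = 333000.00 mm³.
x̄ = 73790.00/3700.00 = 19.94 mm; ȳ = 333000.00/3700.00 = 90.00 mm.

x̄ = 19.94 mm, ȳ = 90.00 mm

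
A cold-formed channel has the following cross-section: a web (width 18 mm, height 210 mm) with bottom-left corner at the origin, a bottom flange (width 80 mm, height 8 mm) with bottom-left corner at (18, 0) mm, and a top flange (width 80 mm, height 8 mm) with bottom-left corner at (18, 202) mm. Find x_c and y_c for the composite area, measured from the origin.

x_c = 21.40 mm, y_c = 105.00 mm

web: A = 18 × 210 = 3780.00, centroid at (9.00, 105.00).
bottom flange: A = 80 × 8 = 640.00, centroid at (58.00, 4.00).
top flange: A = 80 × 8 = 640.00, centroid at (58.00, 206.00).
ΣA = 5060.00 mm², ΣAx_c = 108260.00 mm³, ΣAy_c = 531300.00 mm³.
x_c = 108260.00/5060.00 = 21.40 mm; y_c = 531300.00/5060.00 = 105.00 mm.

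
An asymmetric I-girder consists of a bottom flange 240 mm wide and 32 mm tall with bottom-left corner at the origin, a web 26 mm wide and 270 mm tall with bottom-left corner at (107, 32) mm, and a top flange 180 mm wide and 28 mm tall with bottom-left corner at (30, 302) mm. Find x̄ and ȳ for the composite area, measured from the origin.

x̄ = 120.00 mm, ȳ = 146.29 mm

bottom flange: A = 240 × 32 = 7680.00, centroid at (120.00, 16.00).
web: A = 26 × 270 = 7020.00, centroid at (120.00, 167.00).
top flange: A = 180 × 28 = 5040.00, centroid at (120.00, 316.00).
ΣA = 19740.00 mm², ΣAx̄ = 2368800.00 mm³, ΣAȳ = 2887860.00 mm³.
x̄ = 2368800.00/19740.00 = 120.00 mm; ȳ = 2887860.00/19740.00 = 146.29 mm.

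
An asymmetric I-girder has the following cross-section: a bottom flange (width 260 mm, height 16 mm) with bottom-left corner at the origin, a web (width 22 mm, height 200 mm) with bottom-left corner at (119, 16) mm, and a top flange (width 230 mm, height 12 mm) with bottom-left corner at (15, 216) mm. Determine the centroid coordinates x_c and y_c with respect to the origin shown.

x_c = 130.00 mm, y_c = 102.16 mm

bottom flange: A = 260 × 16 = 4160.00, centroid at (130.00, 8.00).
web: A = 22 × 200 = 4400.00, centroid at (130.00, 116.00).
top flange: A = 230 × 12 = 2760.00, centroid at (130.00, 222.00).
ΣA = 11320.00 mm², ΣAx_c = 1471600.00 mm³, ΣAy_c = 1156400.00 mm³.
x_c = 1471600.00/11320.00 = 130.00 mm; y_c = 1156400.00/11320.00 = 102.16 mm.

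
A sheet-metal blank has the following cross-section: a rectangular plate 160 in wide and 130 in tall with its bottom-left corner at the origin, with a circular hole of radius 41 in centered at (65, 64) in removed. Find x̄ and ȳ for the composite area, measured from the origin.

x̄ = 85.10 in, ȳ = 65.34 in

plate: A = 160 × 130 = 20800.00, centroid at (80.00, 65.00).
hole: A = −π·41² = -5281.02, centroid at (65.00, 64.00).
ΣA = 15518.98 in²
ΣAx̄ = (20800.00)(80.00) + (-5281.02)(65.00) = 1320733.88 in³
ΣAȳ = (20800.00)(65.00) + (-5281.02)(64.00) = 1014014.90 in³
x̄ = 1320733.88 / 15518.98 = 85.10 in
ȳ = 1014014.90 / 15518.98 = 65.34 in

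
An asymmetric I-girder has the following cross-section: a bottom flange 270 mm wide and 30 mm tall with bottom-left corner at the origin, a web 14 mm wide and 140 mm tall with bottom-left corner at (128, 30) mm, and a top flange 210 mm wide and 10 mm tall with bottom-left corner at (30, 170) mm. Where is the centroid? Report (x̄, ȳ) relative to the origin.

x̄ = 135.00 mm, ȳ = 56.33 mm

Part | A | x̄ᵢ | ȳᵢ | A·x̄ᵢ | A·ȳᵢ
bottom flange | 8100.00 | 135.00 | 15.00 | 1093500.00 | 121500.00
web | 1960.00 | 135.00 | 100.00 | 264600.00 | 196000.00
top flange | 2100.00 | 135.00 | 175.00 | 283500.00 | 367500.00
Σ | 12160.00 |  |  | 1641600.00 | 685000.00
x̄ = 1641600.00 / 12160.00 = 135.00 mm
ȳ = 685000.00 / 12160.00 = 56.33 mm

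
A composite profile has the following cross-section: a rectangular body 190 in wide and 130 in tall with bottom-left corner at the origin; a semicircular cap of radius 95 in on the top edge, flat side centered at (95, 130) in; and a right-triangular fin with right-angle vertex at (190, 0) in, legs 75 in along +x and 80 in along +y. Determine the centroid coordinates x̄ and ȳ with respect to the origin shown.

x̄ = 103.60 in, ȳ = 97.91 in

rectangular body: A = 190 × 130 = 24700.00, centroid at (95.00, 65.00).
semicircular top: A = ½π·95² = 14176.44, centroid at (95.00, 170.32).
triangular fin: A = ½·75·80 = 3000.00, centroid at (215.00, 26.67).
ΣA = 41876.44 in²
ΣAx̄ = (24700.00)(95.00) + (14176.44)(95.00) + (3000.00)(215.00) = 4338261.50 in³
ΣAȳ = (24700.00)(65.00) + (14176.44)(170.32) + (3000.00)(26.67) = 4100020.12 in³
x̄ = 4338261.50 / 41876.44 = 103.60 in
ȳ = 4100020.12 / 41876.44 = 97.91 in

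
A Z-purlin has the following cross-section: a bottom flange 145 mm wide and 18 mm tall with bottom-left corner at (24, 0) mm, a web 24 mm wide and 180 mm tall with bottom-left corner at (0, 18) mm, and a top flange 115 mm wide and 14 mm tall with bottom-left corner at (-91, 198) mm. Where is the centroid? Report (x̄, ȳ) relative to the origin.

bottom flange: A = 145 × 18 = 2610.00, centroid at (96.50, 9.00).
web: A = 24 × 180 = 4320.00, centroid at (12.00, 108.00).
top flange: A = 115 × 14 = 1610.00, centroid at (-33.50, 205.00).
ΣA = 8540.00 mm², ΣAx̄ = 249770.00 mm³, ΣAȳ = 820100.00 mm³.
x̄ = 249770.00/8540.00 = 29.25 mm; ȳ = 820100.00/8540.00 = 96.03 mm.

x̄ = 29.25 mm, ȳ = 96.03 mm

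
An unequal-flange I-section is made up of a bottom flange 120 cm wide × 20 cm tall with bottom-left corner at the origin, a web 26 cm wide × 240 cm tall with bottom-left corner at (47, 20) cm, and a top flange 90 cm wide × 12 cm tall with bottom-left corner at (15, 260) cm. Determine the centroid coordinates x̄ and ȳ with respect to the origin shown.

bottom flange: A = 120 × 20 = 2400.00, centroid at (60.00, 10.00).
web: A = 26 × 240 = 6240.00, centroid at (60.00, 140.00).
top flange: A = 90 × 12 = 1080.00, centroid at (60.00, 266.00).
ΣA = 9720.00 cm²
ΣAx̄ = (2400.00)(60.00) + (6240.00)(60.00) + (1080.00)(60.00) = 583200.00 cm³
ΣAȳ = (2400.00)(10.00) + (6240.00)(140.00) + (1080.00)(266.00) = 1184880.00 cm³
x̄ = 583200.00 / 9720.00 = 60.00 cm
ȳ = 1184880.00 / 9720.00 = 121.90 cm

x̄ = 60.00 cm, ȳ = 121.90 cm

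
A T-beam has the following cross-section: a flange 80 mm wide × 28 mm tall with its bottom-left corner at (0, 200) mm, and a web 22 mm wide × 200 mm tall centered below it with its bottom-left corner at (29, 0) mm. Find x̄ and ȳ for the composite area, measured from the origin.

x̄ = 40.00 mm, ȳ = 138.46 mm

web: A = 22 × 200 = 4400.00, centroid at (40.00, 100.00).
flange: A = 80 × 28 = 2240.00, centroid at (40.00, 214.00).
ΣA = 6640.00 mm²
ΣAx̄ = (4400.00)(40.00) + (2240.00)(40.00) = 265600.00 mm³
ΣAȳ = (4400.00)(100.00) + (2240.00)(214.00) = 919360.00 mm³
x̄ = 265600.00 / 6640.00 = 40.00 mm
ȳ = 919360.00 / 6640.00 = 138.46 mm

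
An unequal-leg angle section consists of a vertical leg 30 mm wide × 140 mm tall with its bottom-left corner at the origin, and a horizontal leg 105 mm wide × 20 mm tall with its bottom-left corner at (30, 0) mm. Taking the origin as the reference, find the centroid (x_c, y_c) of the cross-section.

x_c = 37.50 mm, y_c = 50.00 mm

vertical leg: A = 30 × 140 = 4200.00, centroid at (15.00, 70.00).
horizontal leg: A = 105 × 20 = 2100.00, centroid at (82.50, 10.00).
ΣA = 6300.00 mm², ΣAx_c = 236250.00 mm³, ΣAy_c = 315000.00 mm³.
x_c = 236250.00/6300.00 = 37.50 mm; y_c = 315000.00/6300.00 = 50.00 mm.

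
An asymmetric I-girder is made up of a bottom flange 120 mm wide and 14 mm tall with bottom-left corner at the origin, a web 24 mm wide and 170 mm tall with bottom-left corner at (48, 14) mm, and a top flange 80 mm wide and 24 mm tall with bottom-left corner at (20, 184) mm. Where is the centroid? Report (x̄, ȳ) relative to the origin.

bottom flange: A = 120 × 14 = 1680.00, centroid at (60.00, 7.00).
web: A = 24 × 170 = 4080.00, centroid at (60.00, 99.00).
top flange: A = 80 × 24 = 1920.00, centroid at (60.00, 196.00).
ΣA = 7680.00 mm², ΣAx̄ = 460800.00 mm³, ΣAȳ = 792000.00 mm³.
x̄ = 460800.00/7680.00 = 60.00 mm; ȳ = 792000.00/7680.00 = 103.12 mm.

x̄ = 60.00 mm, ȳ = 103.12 mm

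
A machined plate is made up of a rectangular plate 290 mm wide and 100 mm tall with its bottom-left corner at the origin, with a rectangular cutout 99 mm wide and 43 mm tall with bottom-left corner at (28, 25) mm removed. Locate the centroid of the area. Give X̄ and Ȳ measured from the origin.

X̄ = 156.61 mm, Ȳ = 50.60 mm

Part | A | x̄ᵢ | ȳᵢ | A·x̄ᵢ | A·ȳᵢ
plate | 29000.00 | 145.00 | 50.00 | 4205000.00 | 1450000.00
hole | -4257.00 | 77.50 | 46.50 | -329917.50 | -197950.50
Σ | 24743.00 |  |  | 3875082.50 | 1252049.50
X̄ = 3875082.50 / 24743.00 = 156.61 mm
Ȳ = 1252049.50 / 24743.00 = 50.60 mm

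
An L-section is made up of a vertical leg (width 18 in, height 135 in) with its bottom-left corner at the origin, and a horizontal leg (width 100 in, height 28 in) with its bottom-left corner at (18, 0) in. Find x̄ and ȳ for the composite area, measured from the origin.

vertical leg: A = 18 × 135 = 2430.00, centroid at (9.00, 67.50).
horizontal leg: A = 100 × 28 = 2800.00, centroid at (68.00, 14.00).
ΣA = 5230.00 in²
ΣAx̄ = (2430.00)(9.00) + (2800.00)(68.00) = 212270.00 in³
ΣAȳ = (2430.00)(67.50) + (2800.00)(14.00) = 203225.00 in³
x̄ = 212270.00 / 5230.00 = 40.59 in
ȳ = 203225.00 / 5230.00 = 38.86 in

x̄ = 40.59 in, ȳ = 38.86 in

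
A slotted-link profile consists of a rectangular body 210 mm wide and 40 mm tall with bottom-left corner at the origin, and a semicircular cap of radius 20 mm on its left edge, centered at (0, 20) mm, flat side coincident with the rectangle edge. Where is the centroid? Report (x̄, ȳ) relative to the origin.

x̄ = 97.10 mm, ȳ = 20.00 mm

rectangular body: A = 210 × 40 = 8400.00, centroid at (105.00, 20.00).
semicircular end: A = ½π·20² = 628.32, centroid at (-8.49, 20.00).
ΣA = 9028.32 mm²
ΣAx̄ = (8400.00)(105.00) + (628.32)(-8.49) = 876666.67 mm³
ΣAȳ = (8400.00)(20.00) + (628.32)(20.00) = 180566.37 mm³
x̄ = 876666.67 / 9028.32 = 97.10 mm
ȳ = 180566.37 / 9028.32 = 20.00 mm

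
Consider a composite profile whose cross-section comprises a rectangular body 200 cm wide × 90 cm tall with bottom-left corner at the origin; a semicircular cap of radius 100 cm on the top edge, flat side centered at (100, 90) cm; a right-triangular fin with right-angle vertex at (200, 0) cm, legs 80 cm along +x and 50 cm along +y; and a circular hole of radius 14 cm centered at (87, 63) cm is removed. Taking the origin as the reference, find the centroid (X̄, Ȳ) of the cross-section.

rectangular body: A = 200 × 90 = 18000.00, centroid at (100.00, 45.00).
semicircular top: A = ½π·100² = 15707.96, centroid at (100.00, 132.44).
triangular fin: A = ½·80·50 = 2000.00, centroid at (226.67, 16.67).
hole: A = −π·14² = -615.75, centroid at (87.00, 63.00).
ΣA = 35092.21 cm², ΣAX̄ = 3770559.22 cm³, ΣAȲ = 2884924.31 cm³.
X̄ = 3770559.22/35092.21 = 107.45 cm; Ȳ = 2884924.31/35092.21 = 82.21 cm.

X̄ = 107.45 cm, Ȳ = 82.21 cm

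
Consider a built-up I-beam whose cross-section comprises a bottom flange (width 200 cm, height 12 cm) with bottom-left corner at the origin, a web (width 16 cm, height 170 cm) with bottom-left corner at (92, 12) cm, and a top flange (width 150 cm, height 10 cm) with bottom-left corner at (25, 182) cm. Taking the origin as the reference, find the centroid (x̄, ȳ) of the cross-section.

Part | A | x̄ᵢ | ȳᵢ | A·x̄ᵢ | A·ȳᵢ
bottom flange | 2400.00 | 100.00 | 6.00 | 240000.00 | 14400.00
web | 2720.00 | 100.00 | 97.00 | 272000.00 | 263840.00
top flange | 1500.00 | 100.00 | 187.00 | 150000.00 | 280500.00
Σ | 6620.00 |  |  | 662000.00 | 558740.00
x̄ = 662000.00 / 6620.00 = 100.00 cm
ȳ = 558740.00 / 6620.00 = 84.40 cm

x̄ = 100.00 cm, ȳ = 84.40 cm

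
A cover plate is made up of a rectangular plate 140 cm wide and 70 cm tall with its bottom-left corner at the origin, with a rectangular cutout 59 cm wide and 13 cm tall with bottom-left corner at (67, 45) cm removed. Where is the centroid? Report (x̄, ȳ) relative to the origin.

plate: A = 140 × 70 = 9800.00, centroid at (70.00, 35.00).
hole: A = −(59 × 13) = -767.00, centroid at (96.50, 51.50).
ΣA = 9033.00 cm², ΣAx̄ = 611984.50 cm³, ΣAȳ = 303499.50 cm³.
x̄ = 611984.50/9033.00 = 67.75 cm; ȳ = 303499.50/9033.00 = 33.60 cm.

x̄ = 67.75 cm, ȳ = 33.60 cm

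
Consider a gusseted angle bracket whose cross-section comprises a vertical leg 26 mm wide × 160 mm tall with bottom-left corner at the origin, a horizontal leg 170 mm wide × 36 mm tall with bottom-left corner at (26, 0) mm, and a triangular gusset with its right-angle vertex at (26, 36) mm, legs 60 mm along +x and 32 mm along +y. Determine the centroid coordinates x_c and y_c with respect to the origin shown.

x_c = 69.18 mm, y_c = 43.40 mm

Part | A | x̄ᵢ | ȳᵢ | A·x̄ᵢ | A·ȳᵢ
vertical leg | 4160.00 | 13.00 | 80.00 | 54080.00 | 332800.00
horizontal leg | 6120.00 | 111.00 | 18.00 | 679320.00 | 110160.00
gusset | 960.00 | 46.00 | 46.67 | 44160.00 | 44800.00
Σ | 11240.00 |  |  | 777560.00 | 487760.00
x_c = 777560.00 / 11240.00 = 69.18 mm
y_c = 487760.00 / 11240.00 = 43.40 mm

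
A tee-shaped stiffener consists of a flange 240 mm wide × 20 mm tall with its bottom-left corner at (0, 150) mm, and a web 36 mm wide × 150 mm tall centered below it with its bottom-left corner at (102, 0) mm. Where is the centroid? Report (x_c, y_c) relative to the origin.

x_c = 120.00 mm, y_c = 115.00 mm

web: A = 36 × 150 = 5400.00, centroid at (120.00, 75.00).
flange: A = 240 × 20 = 4800.00, centroid at (120.00, 160.00).
ΣA = 10200.00 mm²
ΣAx_c = (5400.00)(120.00) + (4800.00)(120.00) = 1224000.00 mm³
ΣAy_c = (5400.00)(75.00) + (4800.00)(160.00) = 1173000.00 mm³
x_c = 1224000.00 / 10200.00 = 120.00 mm
y_c = 1173000.00 / 10200.00 = 115.00 mm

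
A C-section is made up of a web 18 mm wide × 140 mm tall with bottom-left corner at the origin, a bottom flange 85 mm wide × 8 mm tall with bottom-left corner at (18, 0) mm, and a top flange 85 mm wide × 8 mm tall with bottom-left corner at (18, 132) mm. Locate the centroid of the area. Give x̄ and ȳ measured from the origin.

x̄ = 27.05 mm, ȳ = 70.00 mm

web: A = 18 × 140 = 2520.00, centroid at (9.00, 70.00).
bottom flange: A = 85 × 8 = 680.00, centroid at (60.50, 4.00).
top flange: A = 85 × 8 = 680.00, centroid at (60.50, 136.00).
ΣA = 3880.00 mm², ΣAx̄ = 104960.00 mm³, ΣAȳ = 271600.00 mm³.
x̄ = 104960.00/3880.00 = 27.05 mm; ȳ = 271600.00/3880.00 = 70.00 mm.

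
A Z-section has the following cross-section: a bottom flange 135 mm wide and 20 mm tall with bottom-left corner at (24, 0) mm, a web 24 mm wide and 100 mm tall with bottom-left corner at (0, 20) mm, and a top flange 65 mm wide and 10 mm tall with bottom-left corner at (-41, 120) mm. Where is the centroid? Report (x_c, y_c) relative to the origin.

x_c = 47.01 mm, y_c = 48.04 mm

bottom flange: A = 135 × 20 = 2700.00, centroid at (91.50, 10.00).
web: A = 24 × 100 = 2400.00, centroid at (12.00, 70.00).
top flange: A = 65 × 10 = 650.00, centroid at (-8.50, 125.00).
ΣA = 5750.00 mm²
ΣAx_c = (2700.00)(91.50) + (2400.00)(12.00) + (650.00)(-8.50) = 270325.00 mm³
ΣAy_c = (2700.00)(10.00) + (2400.00)(70.00) + (650.00)(125.00) = 276250.00 mm³
x_c = 270325.00 / 5750.00 = 47.01 mm
y_c = 276250.00 / 5750.00 = 48.04 mm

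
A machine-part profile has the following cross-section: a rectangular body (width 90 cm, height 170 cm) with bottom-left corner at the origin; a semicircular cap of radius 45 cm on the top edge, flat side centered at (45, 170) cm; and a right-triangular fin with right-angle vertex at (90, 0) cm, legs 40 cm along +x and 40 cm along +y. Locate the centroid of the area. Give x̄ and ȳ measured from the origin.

rectangular body: A = 90 × 170 = 15300.00, centroid at (45.00, 85.00).
semicircular top: A = ½π·45² = 3180.86, centroid at (45.00, 189.10).
triangular fin: A = ½·40·40 = 800.00, centroid at (103.33, 13.33).
ΣA = 19280.86 cm²
ΣAx̄ = (15300.00)(45.00) + (3180.86)(45.00) + (800.00)(103.33) = 914305.48 cm³
ΣAȳ = (15300.00)(85.00) + (3180.86)(189.10) + (800.00)(13.33) = 1912663.30 cm³
x̄ = 914305.48 / 19280.86 = 47.42 cm
ȳ = 1912663.30 / 19280.86 = 99.20 cm

x̄ = 47.42 cm, ȳ = 99.20 cm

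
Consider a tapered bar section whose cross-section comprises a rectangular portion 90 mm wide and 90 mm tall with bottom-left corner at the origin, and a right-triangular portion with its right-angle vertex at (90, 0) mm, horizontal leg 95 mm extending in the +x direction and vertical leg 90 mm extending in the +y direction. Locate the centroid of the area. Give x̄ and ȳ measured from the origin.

x̄ = 71.48 mm, ȳ = 39.82 mm

Part | A | x̄ᵢ | ȳᵢ | A·x̄ᵢ | A·ȳᵢ
rectangular portion | 8100.00 | 45.00 | 45.00 | 364500.00 | 364500.00
triangular portion | 4275.00 | 121.67 | 30.00 | 520125.00 | 128250.00
Σ | 12375.00 |  |  | 884625.00 | 492750.00
x̄ = 884625.00 / 12375.00 = 71.48 mm
ȳ = 492750.00 / 12375.00 = 39.82 mm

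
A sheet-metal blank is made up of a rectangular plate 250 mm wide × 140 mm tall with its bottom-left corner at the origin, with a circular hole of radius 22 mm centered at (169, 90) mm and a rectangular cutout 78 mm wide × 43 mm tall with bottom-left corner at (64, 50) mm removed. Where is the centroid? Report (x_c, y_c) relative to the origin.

x_c = 125.23 mm, y_c = 68.82 mm

Part | A | x̄ᵢ | ȳᵢ | A·x̄ᵢ | A·ȳᵢ
plate | 35000.00 | 125.00 | 70.00 | 4375000.00 | 2450000.00
hole 1 | -1520.53 | 169.00 | 90.00 | -256969.71 | -136847.78
hole 2 | -3354.00 | 103.00 | 71.50 | -345462.00 | -239811.00
Σ | 30125.47 |  |  | 3772568.29 | 2073341.22
x_c = 3772568.29 / 30125.47 = 125.23 mm
y_c = 2073341.22 / 30125.47 = 68.82 mm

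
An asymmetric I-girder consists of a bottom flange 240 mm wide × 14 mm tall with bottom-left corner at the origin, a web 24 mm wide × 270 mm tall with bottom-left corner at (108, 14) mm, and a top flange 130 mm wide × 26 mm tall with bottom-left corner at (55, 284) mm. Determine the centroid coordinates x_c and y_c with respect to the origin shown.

x_c = 120.00 mm, y_c = 150.75 mm

bottom flange: A = 240 × 14 = 3360.00, centroid at (120.00, 7.00).
web: A = 24 × 270 = 6480.00, centroid at (120.00, 149.00).
top flange: A = 130 × 26 = 3380.00, centroid at (120.00, 297.00).
ΣA = 13220.00 mm², ΣAx_c = 1586400.00 mm³, ΣAy_c = 1992900.00 mm³.
x_c = 1586400.00/13220.00 = 120.00 mm; y_c = 1992900.00/13220.00 = 150.75 mm.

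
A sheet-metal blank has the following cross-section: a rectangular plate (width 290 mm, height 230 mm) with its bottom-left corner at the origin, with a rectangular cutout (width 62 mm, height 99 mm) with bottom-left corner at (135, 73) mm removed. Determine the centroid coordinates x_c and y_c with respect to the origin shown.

x_c = 142.87 mm, y_c = 114.24 mm

Part | A | x̄ᵢ | ȳᵢ | A·x̄ᵢ | A·ȳᵢ
plate | 66700.00 | 145.00 | 115.00 | 9671500.00 | 7670500.00
hole | -6138.00 | 166.00 | 122.50 | -1018908.00 | -751905.00
Σ | 60562.00 |  |  | 8652592.00 | 6918595.00
x_c = 8652592.00 / 60562.00 = 142.87 mm
y_c = 6918595.00 / 60562.00 = 114.24 mm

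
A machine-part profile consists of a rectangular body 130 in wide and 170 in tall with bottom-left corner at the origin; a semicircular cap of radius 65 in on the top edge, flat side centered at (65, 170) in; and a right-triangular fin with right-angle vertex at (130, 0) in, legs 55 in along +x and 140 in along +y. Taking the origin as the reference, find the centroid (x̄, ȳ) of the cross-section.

x̄ = 74.85 in, ȳ = 103.40 in

Part | A | x̄ᵢ | ȳᵢ | A·x̄ᵢ | A·ȳᵢ
rectangular body | 22100.00 | 65.00 | 85.00 | 1436500.00 | 1878500.00
semicircular top | 6636.61 | 65.00 | 197.59 | 431379.94 | 1311307.80
triangular fin | 3850.00 | 148.33 | 46.67 | 571083.33 | 179666.67
Σ | 32586.61 |  |  | 2438963.27 | 3369474.46
x̄ = 2438963.27 / 32586.61 = 74.85 in
ȳ = 3369474.46 / 32586.61 = 103.40 in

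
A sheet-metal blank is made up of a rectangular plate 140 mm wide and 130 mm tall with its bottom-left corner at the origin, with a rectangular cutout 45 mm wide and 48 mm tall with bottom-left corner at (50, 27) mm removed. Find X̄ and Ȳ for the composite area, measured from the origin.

X̄ = 69.66 mm, Ȳ = 66.89 mm

Part | A | x̄ᵢ | ȳᵢ | A·x̄ᵢ | A·ȳᵢ
plate | 18200.00 | 70.00 | 65.00 | 1274000.00 | 1183000.00
hole | -2160.00 | 72.50 | 51.00 | -156600.00 | -110160.00
Σ | 16040.00 |  |  | 1117400.00 | 1072840.00
X̄ = 1117400.00 / 16040.00 = 69.66 mm
Ȳ = 1072840.00 / 16040.00 = 66.89 mm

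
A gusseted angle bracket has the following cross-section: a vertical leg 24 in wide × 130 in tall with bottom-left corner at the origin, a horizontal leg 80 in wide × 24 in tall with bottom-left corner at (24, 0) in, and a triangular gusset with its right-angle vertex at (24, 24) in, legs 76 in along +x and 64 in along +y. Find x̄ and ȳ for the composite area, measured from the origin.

x̄ = 37.51 in, ȳ = 44.98 in

vertical leg: A = 24 × 130 = 3120.00, centroid at (12.00, 65.00).
horizontal leg: A = 80 × 24 = 1920.00, centroid at (64.00, 12.00).
gusset: A = ½·76·64 = 2432.00, centroid at (49.33, 45.33).
ΣA = 7472.00 in²
ΣAx̄ = (3120.00)(12.00) + (1920.00)(64.00) + (2432.00)(49.33) = 280298.67 in³
ΣAȳ = (3120.00)(65.00) + (1920.00)(12.00) + (2432.00)(45.33) = 336090.67 in³
x̄ = 280298.67 / 7472.00 = 37.51 in
ȳ = 336090.67 / 7472.00 = 44.98 in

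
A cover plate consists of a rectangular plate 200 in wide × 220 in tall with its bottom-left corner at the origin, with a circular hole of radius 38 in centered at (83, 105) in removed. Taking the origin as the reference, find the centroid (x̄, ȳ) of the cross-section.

Part | A | x̄ᵢ | ȳᵢ | A·x̄ᵢ | A·ȳᵢ
plate | 44000.00 | 100.00 | 110.00 | 4400000.00 | 4840000.00
hole | -4536.46 | 83.00 | 105.00 | -376526.16 | -476328.28
Σ | 39463.54 |  |  | 4023473.84 | 4363671.72
x̄ = 4023473.84 / 39463.54 = 101.95 in
ȳ = 4363671.72 / 39463.54 = 110.57 in

x̄ = 101.95 in, ȳ = 110.57 in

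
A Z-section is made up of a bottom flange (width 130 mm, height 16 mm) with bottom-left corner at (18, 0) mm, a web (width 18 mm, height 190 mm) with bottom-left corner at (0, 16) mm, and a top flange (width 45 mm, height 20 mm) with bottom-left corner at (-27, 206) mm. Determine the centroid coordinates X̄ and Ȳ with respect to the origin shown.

Part | A | x̄ᵢ | ȳᵢ | A·x̄ᵢ | A·ȳᵢ
bottom flange | 2080.00 | 83.00 | 8.00 | 172640.00 | 16640.00
web | 3420.00 | 9.00 | 111.00 | 30780.00 | 379620.00
top flange | 900.00 | -4.50 | 216.00 | -4050.00 | 194400.00
Σ | 6400.00 |  |  | 199370.00 | 590660.00
X̄ = 199370.00 / 6400.00 = 31.15 mm
Ȳ = 590660.00 / 6400.00 = 92.29 mm

X̄ = 31.15 mm, Ȳ = 92.29 mm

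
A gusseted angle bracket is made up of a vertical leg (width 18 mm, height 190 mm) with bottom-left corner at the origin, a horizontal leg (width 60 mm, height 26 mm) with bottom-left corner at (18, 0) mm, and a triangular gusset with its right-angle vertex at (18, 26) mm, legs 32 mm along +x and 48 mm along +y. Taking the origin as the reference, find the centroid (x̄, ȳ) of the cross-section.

Part | A | x̄ᵢ | ȳᵢ | A·x̄ᵢ | A·ȳᵢ
vertical leg | 3420.00 | 9.00 | 95.00 | 30780.00 | 324900.00
horizontal leg | 1560.00 | 48.00 | 13.00 | 74880.00 | 20280.00
gusset | 768.00 | 28.67 | 42.00 | 22016.00 | 32256.00
Σ | 5748.00 |  |  | 127676.00 | 377436.00
x̄ = 127676.00 / 5748.00 = 22.21 mm
ȳ = 377436.00 / 5748.00 = 65.66 mm

x̄ = 22.21 mm, ȳ = 65.66 mm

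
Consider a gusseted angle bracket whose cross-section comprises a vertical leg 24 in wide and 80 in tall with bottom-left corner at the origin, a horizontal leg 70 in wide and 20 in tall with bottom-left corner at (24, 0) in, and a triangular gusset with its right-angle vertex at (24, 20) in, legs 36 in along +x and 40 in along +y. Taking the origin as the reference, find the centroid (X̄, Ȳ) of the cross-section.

vertical leg: A = 24 × 80 = 1920.00, centroid at (12.00, 40.00).
horizontal leg: A = 70 × 20 = 1400.00, centroid at (59.00, 10.00).
gusset: A = ½·36·40 = 720.00, centroid at (36.00, 33.33).
ΣA = 4040.00 in²
ΣAX̄ = (1920.00)(12.00) + (1400.00)(59.00) + (720.00)(36.00) = 131560.00 in³
ΣAȲ = (1920.00)(40.00) + (1400.00)(10.00) + (720.00)(33.33) = 114800.00 in³
X̄ = 131560.00 / 4040.00 = 32.56 in
Ȳ = 114800.00 / 4040.00 = 28.42 in

X̄ = 32.56 in, Ȳ = 28.42 in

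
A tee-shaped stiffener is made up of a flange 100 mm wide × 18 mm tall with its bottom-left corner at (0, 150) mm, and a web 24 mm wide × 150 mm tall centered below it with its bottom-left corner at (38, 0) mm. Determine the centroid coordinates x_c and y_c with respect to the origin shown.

x_c = 50.00 mm, y_c = 103.00 mm

web: A = 24 × 150 = 3600.00, centroid at (50.00, 75.00).
flange: A = 100 × 18 = 1800.00, centroid at (50.00, 159.00).
ΣA = 5400.00 mm²
ΣAx_c = (3600.00)(50.00) + (1800.00)(50.00) = 270000.00 mm³
ΣAy_c = (3600.00)(75.00) + (1800.00)(159.00) = 556200.00 mm³
x_c = 270000.00 / 5400.00 = 50.00 mm
y_c = 556200.00 / 5400.00 = 103.00 mm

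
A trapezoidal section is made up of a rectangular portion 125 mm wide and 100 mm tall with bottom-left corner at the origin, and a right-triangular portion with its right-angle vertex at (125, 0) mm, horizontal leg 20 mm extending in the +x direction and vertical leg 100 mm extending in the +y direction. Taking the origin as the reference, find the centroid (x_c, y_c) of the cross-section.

Part | A | x̄ᵢ | ȳᵢ | A·x̄ᵢ | A·ȳᵢ
rectangular portion | 12500.00 | 62.50 | 50.00 | 781250.00 | 625000.00
triangular portion | 1000.00 | 131.67 | 33.33 | 131666.67 | 33333.33
Σ | 13500.00 |  |  | 912916.67 | 658333.33
x_c = 912916.67 / 13500.00 = 67.62 mm
y_c = 658333.33 / 13500.00 = 48.77 mm

x_c = 67.62 mm, y_c = 48.77 mm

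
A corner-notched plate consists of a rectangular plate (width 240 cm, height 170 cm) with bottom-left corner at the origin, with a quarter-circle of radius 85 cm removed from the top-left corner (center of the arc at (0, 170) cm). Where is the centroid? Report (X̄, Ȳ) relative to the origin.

X̄ = 133.56 cm, Ȳ = 77.10 cm

plate: A = 240 × 170 = 40800.00, centroid at (120.00, 85.00).
removed quarter-circle: A = −¼π·85² = -5674.50, centroid at (36.08, 133.92).
ΣA = 35125.50 cm², ΣAX̄ = 4691291.67 cm³, ΣAȲ = 2708043.04 cm³.
X̄ = 4691291.67/35125.50 = 133.56 cm; Ȳ = 2708043.04/35125.50 = 77.10 cm.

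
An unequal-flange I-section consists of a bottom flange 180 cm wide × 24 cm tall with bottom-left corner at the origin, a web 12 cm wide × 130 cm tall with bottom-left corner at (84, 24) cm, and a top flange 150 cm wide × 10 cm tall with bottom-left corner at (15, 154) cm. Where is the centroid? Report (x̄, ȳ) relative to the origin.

bottom flange: A = 180 × 24 = 4320.00, centroid at (90.00, 12.00).
web: A = 12 × 130 = 1560.00, centroid at (90.00, 89.00).
top flange: A = 150 × 10 = 1500.00, centroid at (90.00, 159.00).
ΣA = 7380.00 cm²
ΣAx̄ = (4320.00)(90.00) + (1560.00)(90.00) + (1500.00)(90.00) = 664200.00 cm³
ΣAȳ = (4320.00)(12.00) + (1560.00)(89.00) + (1500.00)(159.00) = 429180.00 cm³
x̄ = 664200.00 / 7380.00 = 90.00 cm
ȳ = 429180.00 / 7380.00 = 58.15 cm

x̄ = 90.00 cm, ȳ = 58.15 cm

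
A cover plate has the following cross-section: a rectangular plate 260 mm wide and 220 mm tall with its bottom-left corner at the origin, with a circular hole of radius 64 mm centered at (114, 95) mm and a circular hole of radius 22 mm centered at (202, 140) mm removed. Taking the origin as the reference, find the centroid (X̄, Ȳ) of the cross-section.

X̄ = 132.25 mm, Ȳ = 113.44 mm

Part | A | x̄ᵢ | ȳᵢ | A·x̄ᵢ | A·ȳᵢ
plate | 57200.00 | 130.00 | 110.00 | 7436000.00 | 6292000.00
hole 1 | -12867.96 | 114.00 | 95.00 | -1466947.84 | -1222456.53
hole 2 | -1520.53 | 202.00 | 140.00 | -307147.23 | -212874.32
Σ | 42811.51 |  |  | 5661904.93 | 4856669.15
X̄ = 5661904.93 / 42811.51 = 132.25 mm
Ȳ = 4856669.15 / 42811.51 = 113.44 mm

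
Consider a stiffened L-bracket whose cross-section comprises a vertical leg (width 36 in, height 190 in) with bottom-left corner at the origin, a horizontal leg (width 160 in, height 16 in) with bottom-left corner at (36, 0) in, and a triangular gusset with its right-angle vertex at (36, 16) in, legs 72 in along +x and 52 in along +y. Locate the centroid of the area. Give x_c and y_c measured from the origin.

vertical leg: A = 36 × 190 = 6840.00, centroid at (18.00, 95.00).
horizontal leg: A = 160 × 16 = 2560.00, centroid at (116.00, 8.00).
gusset: A = ½·72·52 = 1872.00, centroid at (60.00, 33.33).
ΣA = 11272.00 in², ΣAx_c = 532400.00 in³, ΣAy_c = 732680.00 in³.
x_c = 532400.00/11272.00 = 47.23 in; y_c = 732680.00/11272.00 = 65.00 in.

x_c = 47.23 in, y_c = 65.00 in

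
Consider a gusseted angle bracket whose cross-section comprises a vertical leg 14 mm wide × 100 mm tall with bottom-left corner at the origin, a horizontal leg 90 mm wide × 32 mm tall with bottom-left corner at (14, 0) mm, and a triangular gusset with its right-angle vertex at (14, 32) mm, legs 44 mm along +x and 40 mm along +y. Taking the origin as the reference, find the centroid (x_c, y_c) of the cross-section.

Part | A | x̄ᵢ | ȳᵢ | A·x̄ᵢ | A·ȳᵢ
vertical leg | 1400.00 | 7.00 | 50.00 | 9800.00 | 70000.00
horizontal leg | 2880.00 | 59.00 | 16.00 | 169920.00 | 46080.00
gusset | 880.00 | 28.67 | 45.33 | 25226.67 | 39893.33
Σ | 5160.00 |  |  | 204946.67 | 155973.33
x_c = 204946.67 / 5160.00 = 39.72 mm
y_c = 155973.33 / 5160.00 = 30.23 mm

x_c = 39.72 mm, y_c = 30.23 mm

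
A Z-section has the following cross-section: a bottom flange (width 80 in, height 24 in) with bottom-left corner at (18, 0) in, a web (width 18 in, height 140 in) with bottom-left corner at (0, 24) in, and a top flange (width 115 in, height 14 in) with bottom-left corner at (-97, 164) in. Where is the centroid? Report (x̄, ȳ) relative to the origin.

x̄ = 11.64 in, ȳ = 88.47 in

bottom flange: A = 80 × 24 = 1920.00, centroid at (58.00, 12.00).
web: A = 18 × 140 = 2520.00, centroid at (9.00, 94.00).
top flange: A = 115 × 14 = 1610.00, centroid at (-39.50, 171.00).
ΣA = 6050.00 in²
ΣAx̄ = (1920.00)(58.00) + (2520.00)(9.00) + (1610.00)(-39.50) = 70445.00 in³
ΣAȳ = (1920.00)(12.00) + (2520.00)(94.00) + (1610.00)(171.00) = 535230.00 in³
x̄ = 70445.00 / 6050.00 = 11.64 in
ȳ = 535230.00 / 6050.00 = 88.47 in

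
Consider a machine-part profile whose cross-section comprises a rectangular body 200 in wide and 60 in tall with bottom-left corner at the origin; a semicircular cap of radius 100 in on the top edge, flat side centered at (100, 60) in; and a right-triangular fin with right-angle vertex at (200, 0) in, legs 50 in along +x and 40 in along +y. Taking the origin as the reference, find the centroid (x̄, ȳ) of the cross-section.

x̄ = 104.06 in, ȳ = 69.06 in

rectangular body: A = 200 × 60 = 12000.00, centroid at (100.00, 30.00).
semicircular top: A = ½π·100² = 15707.96, centroid at (100.00, 102.44).
triangular fin: A = ½·50·40 = 1000.00, centroid at (216.67, 13.33).
ΣA = 28707.96 in²
ΣAx̄ = (12000.00)(100.00) + (15707.96)(100.00) + (1000.00)(216.67) = 2987462.99 in³
ΣAȳ = (12000.00)(30.00) + (15707.96)(102.44) + (1000.00)(13.33) = 1982477.80 in³
x̄ = 2987462.99 / 28707.96 = 104.06 in
ȳ = 1982477.80 / 28707.96 = 69.06 in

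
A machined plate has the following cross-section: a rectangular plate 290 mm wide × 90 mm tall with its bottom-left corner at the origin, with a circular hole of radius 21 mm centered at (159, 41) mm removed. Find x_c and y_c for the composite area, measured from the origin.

x_c = 144.22 mm, y_c = 45.22 mm

Part | A | x̄ᵢ | ȳᵢ | A·x̄ᵢ | A·ȳᵢ
plate | 26100.00 | 145.00 | 45.00 | 3784500.00 | 1174500.00
hole | -1385.44 | 159.00 | 41.00 | -220285.34 | -56803.14
Σ | 24714.56 |  |  | 3564214.66 | 1117696.86
x_c = 3564214.66 / 24714.56 = 144.22 mm
y_c = 1117696.86 / 24714.56 = 45.22 mm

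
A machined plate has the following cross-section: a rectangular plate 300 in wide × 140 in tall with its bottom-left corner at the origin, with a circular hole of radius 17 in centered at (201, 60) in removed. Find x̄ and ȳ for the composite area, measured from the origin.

x̄ = 148.87 in, ȳ = 70.22 in

plate: A = 300 × 140 = 42000.00, centroid at (150.00, 70.00).
hole: A = −π·17² = -907.92, centroid at (201.00, 60.00).
ΣA = 41092.08 in²
ΣAx̄ = (42000.00)(150.00) + (-907.92)(201.00) = 6117508.02 in³
ΣAȳ = (42000.00)(70.00) + (-907.92)(60.00) = 2885524.78 in³
x̄ = 6117508.02 / 41092.08 = 148.87 in
ȳ = 2885524.78 / 41092.08 = 70.22 in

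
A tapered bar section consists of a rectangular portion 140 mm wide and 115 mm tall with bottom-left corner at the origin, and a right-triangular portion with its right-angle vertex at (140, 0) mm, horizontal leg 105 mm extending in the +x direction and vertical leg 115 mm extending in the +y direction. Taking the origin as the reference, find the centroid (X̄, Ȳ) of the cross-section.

rectangular portion: A = 140 × 115 = 16100.00, centroid at (70.00, 57.50).
triangular portion: A = ½·105·115 = 6037.50, centroid at (175.00, 38.33).
ΣA = 22137.50 mm², ΣAX̄ = 2183562.50 mm³, ΣAȲ = 1157187.50 mm³.
X̄ = 2183562.50/22137.50 = 98.64 mm; Ȳ = 1157187.50/22137.50 = 52.27 mm.

X̄ = 98.64 mm, Ȳ = 52.27 mm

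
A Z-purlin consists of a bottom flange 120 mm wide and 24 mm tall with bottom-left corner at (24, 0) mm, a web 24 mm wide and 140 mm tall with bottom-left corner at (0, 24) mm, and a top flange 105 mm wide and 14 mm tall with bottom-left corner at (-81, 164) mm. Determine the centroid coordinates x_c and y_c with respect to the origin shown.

bottom flange: A = 120 × 24 = 2880.00, centroid at (84.00, 12.00).
web: A = 24 × 140 = 3360.00, centroid at (12.00, 94.00).
top flange: A = 105 × 14 = 1470.00, centroid at (-28.50, 171.00).
ΣA = 7710.00 mm², ΣAx_c = 240345.00 mm³, ΣAy_c = 601770.00 mm³.
x_c = 240345.00/7710.00 = 31.17 mm; y_c = 601770.00/7710.00 = 78.05 mm.

x_c = 31.17 mm, y_c = 78.05 mm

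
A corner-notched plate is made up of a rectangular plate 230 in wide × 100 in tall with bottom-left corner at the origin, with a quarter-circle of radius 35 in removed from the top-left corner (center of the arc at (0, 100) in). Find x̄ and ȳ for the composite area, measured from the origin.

x̄ = 119.37 in, ȳ = 48.47 in

plate: A = 230 × 100 = 23000.00, centroid at (115.00, 50.00).
removed quarter-circle: A = −¼π·35² = -962.11, centroid at (14.85, 85.15).
ΣA = 22037.89 in², ΣAx̄ = 2630708.33 in³, ΣAȳ = 1068080.39 in³.
x̄ = 2630708.33/22037.89 = 119.37 in; ȳ = 1068080.39/22037.89 = 48.47 in.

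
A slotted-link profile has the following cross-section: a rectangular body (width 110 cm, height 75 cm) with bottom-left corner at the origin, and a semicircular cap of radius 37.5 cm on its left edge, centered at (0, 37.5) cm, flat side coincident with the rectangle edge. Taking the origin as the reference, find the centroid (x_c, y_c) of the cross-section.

rectangular body: A = 110 × 75 = 8250.00, centroid at (55.00, 37.50).
semicircular end: A = ½π·37.5² = 2208.93, centroid at (-15.92, 37.50).
ΣA = 10458.93 cm²
ΣAx_c = (8250.00)(55.00) + (2208.93)(-15.92) = 418593.75 cm³
ΣAy_c = (8250.00)(37.50) + (2208.93)(37.50) = 392209.96 cm³
x_c = 418593.75 / 10458.93 = 40.02 cm
y_c = 392209.96 / 10458.93 = 37.50 cm

x_c = 40.02 cm, y_c = 37.50 cm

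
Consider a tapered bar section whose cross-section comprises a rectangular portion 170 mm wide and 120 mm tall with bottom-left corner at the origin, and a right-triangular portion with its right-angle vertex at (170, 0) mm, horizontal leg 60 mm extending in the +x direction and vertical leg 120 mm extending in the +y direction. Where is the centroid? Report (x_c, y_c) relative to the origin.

x_c = 100.75 mm, y_c = 57.00 mm

rectangular portion: A = 170 × 120 = 20400.00, centroid at (85.00, 60.00).
triangular portion: A = ½·60·120 = 3600.00, centroid at (190.00, 40.00).
ΣA = 24000.00 mm²
ΣAx_c = (20400.00)(85.00) + (3600.00)(190.00) = 2418000.00 mm³
ΣAy_c = (20400.00)(60.00) + (3600.00)(40.00) = 1368000.00 mm³
x_c = 2418000.00 / 24000.00 = 100.75 mm
y_c = 1368000.00 / 24000.00 = 57.00 mm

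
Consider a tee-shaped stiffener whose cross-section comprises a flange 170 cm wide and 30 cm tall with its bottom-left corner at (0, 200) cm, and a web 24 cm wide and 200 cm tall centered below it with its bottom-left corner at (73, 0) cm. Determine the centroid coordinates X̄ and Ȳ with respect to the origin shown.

web: A = 24 × 200 = 4800.00, centroid at (85.00, 100.00).
flange: A = 170 × 30 = 5100.00, centroid at (85.00, 215.00).
ΣA = 9900.00 cm²
ΣAX̄ = (4800.00)(85.00) + (5100.00)(85.00) = 841500.00 cm³
ΣAȲ = (4800.00)(100.00) + (5100.00)(215.00) = 1576500.00 cm³
X̄ = 841500.00 / 9900.00 = 85.00 cm
Ȳ = 1576500.00 / 9900.00 = 159.24 cm

X̄ = 85.00 cm, Ȳ = 159.24 cm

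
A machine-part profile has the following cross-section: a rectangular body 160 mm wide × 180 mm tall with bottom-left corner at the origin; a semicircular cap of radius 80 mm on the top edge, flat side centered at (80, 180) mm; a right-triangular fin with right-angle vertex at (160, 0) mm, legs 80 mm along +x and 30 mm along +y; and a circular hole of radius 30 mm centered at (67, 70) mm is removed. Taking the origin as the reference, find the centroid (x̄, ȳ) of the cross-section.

Part | A | x̄ᵢ | ȳᵢ | A·x̄ᵢ | A·ȳᵢ
rectangular body | 28800.00 | 80.00 | 90.00 | 2304000.00 | 2592000.00
semicircular top | 10053.10 | 80.00 | 213.95 | 804247.72 | 2150890.70
triangular fin | 1200.00 | 186.67 | 10.00 | 224000.00 | 12000.00
hole | -2827.43 | 67.00 | 70.00 | -189438.04 | -197920.34
Σ | 37225.66 |  |  | 3142809.68 | 4556970.36
x̄ = 3142809.68 / 37225.66 = 84.43 mm
ȳ = 4556970.36 / 37225.66 = 122.41 mm

x̄ = 84.43 mm, ȳ = 122.41 mm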